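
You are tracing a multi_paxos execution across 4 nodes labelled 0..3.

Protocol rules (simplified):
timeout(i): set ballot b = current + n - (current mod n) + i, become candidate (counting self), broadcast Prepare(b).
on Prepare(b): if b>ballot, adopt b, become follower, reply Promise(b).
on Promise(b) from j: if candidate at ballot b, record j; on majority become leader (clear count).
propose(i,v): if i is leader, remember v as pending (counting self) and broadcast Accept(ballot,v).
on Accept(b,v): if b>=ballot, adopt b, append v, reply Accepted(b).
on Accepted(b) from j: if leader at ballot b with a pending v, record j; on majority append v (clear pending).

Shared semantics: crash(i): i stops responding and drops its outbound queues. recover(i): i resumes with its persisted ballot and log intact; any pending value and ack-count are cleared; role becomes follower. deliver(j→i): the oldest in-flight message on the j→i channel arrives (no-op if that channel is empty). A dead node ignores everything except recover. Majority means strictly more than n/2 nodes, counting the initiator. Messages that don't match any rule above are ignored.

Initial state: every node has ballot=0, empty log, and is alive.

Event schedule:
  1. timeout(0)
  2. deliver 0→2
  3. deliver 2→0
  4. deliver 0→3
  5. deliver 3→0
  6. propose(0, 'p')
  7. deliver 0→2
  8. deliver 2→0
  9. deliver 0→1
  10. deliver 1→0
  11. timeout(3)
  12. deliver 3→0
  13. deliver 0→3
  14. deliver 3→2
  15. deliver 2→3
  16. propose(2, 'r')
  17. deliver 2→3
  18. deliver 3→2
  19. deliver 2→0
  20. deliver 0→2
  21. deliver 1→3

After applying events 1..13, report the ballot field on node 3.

1. timeout(0):  <0:cand b4 ->
2. deliver 0→2:  <2:foll b4 ->
3. deliver 2→0:  nop
4. deliver 0→3:  <3:foll b4 ->
5. deliver 3→0:  <0:lead b4 ->
6. propose(0,'p'):  nop
7. deliver 0→2:  <2:foll b4 p>
8. deliver 2→0:  nop
9. deliver 0→1:  <1:foll b4 ->
10. deliver 1→0:  nop
11. timeout(3):  <3:cand b11 ->
12. deliver 3→0:  <0:foll b11 ->
13. deliver 0→3:  nop

11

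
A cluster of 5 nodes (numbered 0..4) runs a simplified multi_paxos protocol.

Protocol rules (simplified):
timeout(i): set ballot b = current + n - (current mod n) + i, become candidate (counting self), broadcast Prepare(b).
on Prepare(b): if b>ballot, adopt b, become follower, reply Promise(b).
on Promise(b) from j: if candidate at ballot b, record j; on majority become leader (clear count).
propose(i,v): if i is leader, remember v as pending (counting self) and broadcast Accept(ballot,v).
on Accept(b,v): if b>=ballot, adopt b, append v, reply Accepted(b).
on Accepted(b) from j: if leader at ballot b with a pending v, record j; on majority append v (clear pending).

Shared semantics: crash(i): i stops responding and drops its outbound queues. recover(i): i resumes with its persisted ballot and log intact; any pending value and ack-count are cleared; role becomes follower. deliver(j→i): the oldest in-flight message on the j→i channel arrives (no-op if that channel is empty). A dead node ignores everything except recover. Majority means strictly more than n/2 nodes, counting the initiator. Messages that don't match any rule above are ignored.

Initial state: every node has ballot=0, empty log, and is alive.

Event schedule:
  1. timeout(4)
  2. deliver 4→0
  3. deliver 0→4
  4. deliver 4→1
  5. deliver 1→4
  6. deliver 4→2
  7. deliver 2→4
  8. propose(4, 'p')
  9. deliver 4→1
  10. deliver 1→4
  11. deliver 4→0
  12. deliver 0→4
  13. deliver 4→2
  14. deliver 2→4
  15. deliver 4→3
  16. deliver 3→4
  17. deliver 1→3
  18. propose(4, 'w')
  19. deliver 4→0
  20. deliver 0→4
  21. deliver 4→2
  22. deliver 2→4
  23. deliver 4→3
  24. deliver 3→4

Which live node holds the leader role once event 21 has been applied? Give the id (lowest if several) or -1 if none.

4

after 1 — timeout(4): n4:cand/b9/[-]
after 2 — deliver 4→0: n0:foll/b9/[-]
after 3 — deliver 0→4: ·
after 4 — deliver 4→1: n1:foll/b9/[-]
after 5 — deliver 1→4: n4:lead/b9/[-]
after 6 — deliver 4→2: n2:foll/b9/[-]
after 7 — deliver 2→4: ·
after 8 — propose(4,'p'): ·
after 9 — deliver 4→1: n1:foll/b9/[p]
after 10 — deliver 1→4: ·
after 11 — deliver 4→0: n0:foll/b9/[p]
after 12 — deliver 0→4: n4:lead/b9/[p]
after 13 — deliver 4→2: n2:foll/b9/[p]
after 14 — deliver 2→4: ·
after 15 — deliver 4→3: n3:foll/b9/[-]
after 16 — deliver 3→4: ·
after 17 — deliver 1→3: ·
after 18 — propose(4,'w'): ·
after 19 — deliver 4→0: n0:foll/b9/[p,w]
after 20 — deliver 0→4: ·
after 21 — deliver 4→2: n2:foll/b9/[p,w]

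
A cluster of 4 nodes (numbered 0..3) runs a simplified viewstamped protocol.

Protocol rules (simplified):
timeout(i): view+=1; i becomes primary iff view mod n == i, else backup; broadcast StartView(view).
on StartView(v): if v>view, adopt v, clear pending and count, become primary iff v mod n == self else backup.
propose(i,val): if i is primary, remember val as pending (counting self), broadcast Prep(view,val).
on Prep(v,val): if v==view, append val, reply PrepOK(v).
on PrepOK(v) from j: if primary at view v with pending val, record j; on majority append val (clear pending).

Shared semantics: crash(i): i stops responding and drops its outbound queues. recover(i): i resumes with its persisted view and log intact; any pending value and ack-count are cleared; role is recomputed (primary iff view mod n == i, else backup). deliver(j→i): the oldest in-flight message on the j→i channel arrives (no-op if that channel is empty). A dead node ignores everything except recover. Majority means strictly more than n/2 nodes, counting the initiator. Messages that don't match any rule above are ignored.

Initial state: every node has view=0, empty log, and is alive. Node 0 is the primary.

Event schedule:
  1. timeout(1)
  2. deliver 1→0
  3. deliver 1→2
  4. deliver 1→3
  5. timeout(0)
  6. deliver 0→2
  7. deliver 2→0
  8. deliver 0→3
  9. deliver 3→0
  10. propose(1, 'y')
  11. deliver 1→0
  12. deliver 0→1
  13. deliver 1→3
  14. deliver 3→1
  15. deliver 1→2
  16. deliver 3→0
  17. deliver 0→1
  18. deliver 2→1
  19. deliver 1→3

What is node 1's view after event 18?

2

[1] timeout(1) → N1(prim v1 [-])
[2] deliver 1→0 → N0(back v1 [-])
[3] deliver 1→2 → N2(back v1 [-])
[4] deliver 1→3 → N3(back v1 [-])
[5] timeout(0) → N0(back v2 [-])
[6] deliver 0→2 → N2(prim v2 [-])
[7] deliver 2→0 → ∅
[8] deliver 0→3 → N3(back v2 [-])
[9] deliver 3→0 → ∅
[10] propose(1,'y') → ∅
[11] deliver 1→0 → ∅
[12] deliver 0→1 → N1(back v2 [-])
[13] deliver 1→3 → ∅
[14] deliver 3→1 → ∅
[15] deliver 1→2 → ∅
[16] deliver 3→0 → ∅
[17] deliver 0→1 → ∅
[18] deliver 2→1 → ∅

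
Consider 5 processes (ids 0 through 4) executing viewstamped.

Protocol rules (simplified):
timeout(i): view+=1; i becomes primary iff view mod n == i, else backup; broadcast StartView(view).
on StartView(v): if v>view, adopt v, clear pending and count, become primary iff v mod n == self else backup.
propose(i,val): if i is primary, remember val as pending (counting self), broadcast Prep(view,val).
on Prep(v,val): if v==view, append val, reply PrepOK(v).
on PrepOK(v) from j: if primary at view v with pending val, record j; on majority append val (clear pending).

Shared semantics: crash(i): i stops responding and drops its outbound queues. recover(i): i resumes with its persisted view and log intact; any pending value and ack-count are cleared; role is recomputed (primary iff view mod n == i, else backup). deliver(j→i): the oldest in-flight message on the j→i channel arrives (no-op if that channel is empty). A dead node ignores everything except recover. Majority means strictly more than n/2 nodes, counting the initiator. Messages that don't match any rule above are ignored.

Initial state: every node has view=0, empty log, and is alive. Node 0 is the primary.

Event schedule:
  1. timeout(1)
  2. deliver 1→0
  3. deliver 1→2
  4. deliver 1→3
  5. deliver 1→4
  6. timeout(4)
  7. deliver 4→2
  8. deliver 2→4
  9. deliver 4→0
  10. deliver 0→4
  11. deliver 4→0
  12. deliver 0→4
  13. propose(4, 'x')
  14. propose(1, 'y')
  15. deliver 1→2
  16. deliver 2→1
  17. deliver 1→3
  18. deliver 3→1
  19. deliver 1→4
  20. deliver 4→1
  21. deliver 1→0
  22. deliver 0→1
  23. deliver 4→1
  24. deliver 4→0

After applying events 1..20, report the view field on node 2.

2

1. timeout(1):  <1:prim v1 ->
2. deliver 1→0:  <0:back v1 ->
3. deliver 1→2:  <2:back v1 ->
4. deliver 1→3:  <3:back v1 ->
5. deliver 1→4:  <4:back v1 ->
6. timeout(4):  <4:back v2 ->
7. deliver 4→2:  <2:prim v2 ->
8. deliver 2→4:  nop
9. deliver 4→0:  <0:back v2 ->
10. deliver 0→4:  nop
11. deliver 4→0:  nop
12. deliver 0→4:  nop
13. propose(4,'x'):  nop
14. propose(1,'y'):  nop
15. deliver 1→2:  nop
16. deliver 2→1:  nop
17. deliver 1→3:  <3:back v1 y>
18. deliver 3→1:  nop
19. deliver 1→4:  nop
20. deliver 4→1:  <1:back v2 ->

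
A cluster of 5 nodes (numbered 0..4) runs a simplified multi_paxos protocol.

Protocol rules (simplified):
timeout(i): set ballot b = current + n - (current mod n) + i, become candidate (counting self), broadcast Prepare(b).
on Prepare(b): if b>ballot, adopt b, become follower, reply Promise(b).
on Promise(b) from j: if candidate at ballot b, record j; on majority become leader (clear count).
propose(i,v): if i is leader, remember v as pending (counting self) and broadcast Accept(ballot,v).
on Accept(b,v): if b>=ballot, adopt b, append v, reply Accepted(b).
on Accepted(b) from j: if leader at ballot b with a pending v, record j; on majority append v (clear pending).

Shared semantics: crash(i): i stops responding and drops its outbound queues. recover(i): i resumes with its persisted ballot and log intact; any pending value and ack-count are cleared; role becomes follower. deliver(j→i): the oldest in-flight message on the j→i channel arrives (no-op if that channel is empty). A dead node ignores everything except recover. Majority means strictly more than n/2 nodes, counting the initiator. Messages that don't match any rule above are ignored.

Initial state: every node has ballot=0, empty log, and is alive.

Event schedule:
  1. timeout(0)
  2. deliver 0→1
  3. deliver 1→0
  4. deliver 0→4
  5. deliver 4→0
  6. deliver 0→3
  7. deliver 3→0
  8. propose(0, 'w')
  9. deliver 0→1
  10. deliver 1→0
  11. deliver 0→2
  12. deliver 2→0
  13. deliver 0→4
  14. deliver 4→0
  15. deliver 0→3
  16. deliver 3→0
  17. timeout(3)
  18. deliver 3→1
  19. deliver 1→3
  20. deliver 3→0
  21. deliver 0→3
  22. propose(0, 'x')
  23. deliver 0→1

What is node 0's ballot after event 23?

13

step 1 timeout(0): 0={cand,b=5,log=-}
step 2 deliver 0→1: 1={foll,b=5,log=-}
step 3 deliver 1→0: —
step 4 deliver 0→4: 4={foll,b=5,log=-}
step 5 deliver 4→0: 0={lead,b=5,log=-}
step 6 deliver 0→3: 3={foll,b=5,log=-}
step 7 deliver 3→0: —
step 8 propose(0,'w'): —
step 9 deliver 0→1: 1={foll,b=5,log=w}
step 10 deliver 1→0: —
step 11 deliver 0→2: 2={foll,b=5,log=-}
step 12 deliver 2→0: —
step 13 deliver 0→4: 4={foll,b=5,log=w}
step 14 deliver 4→0: 0={lead,b=5,log=w}
step 15 deliver 0→3: 3={foll,b=5,log=w}
step 16 deliver 3→0: —
step 17 timeout(3): 3={cand,b=13,log=w}
step 18 deliver 3→1: 1={foll,b=13,log=w}
step 19 deliver 1→3: —
step 20 deliver 3→0: 0={foll,b=13,log=w}
step 21 deliver 0→3: 3={lead,b=13,log=w}
step 22 propose(0,'x'): —
step 23 deliver 0→1: —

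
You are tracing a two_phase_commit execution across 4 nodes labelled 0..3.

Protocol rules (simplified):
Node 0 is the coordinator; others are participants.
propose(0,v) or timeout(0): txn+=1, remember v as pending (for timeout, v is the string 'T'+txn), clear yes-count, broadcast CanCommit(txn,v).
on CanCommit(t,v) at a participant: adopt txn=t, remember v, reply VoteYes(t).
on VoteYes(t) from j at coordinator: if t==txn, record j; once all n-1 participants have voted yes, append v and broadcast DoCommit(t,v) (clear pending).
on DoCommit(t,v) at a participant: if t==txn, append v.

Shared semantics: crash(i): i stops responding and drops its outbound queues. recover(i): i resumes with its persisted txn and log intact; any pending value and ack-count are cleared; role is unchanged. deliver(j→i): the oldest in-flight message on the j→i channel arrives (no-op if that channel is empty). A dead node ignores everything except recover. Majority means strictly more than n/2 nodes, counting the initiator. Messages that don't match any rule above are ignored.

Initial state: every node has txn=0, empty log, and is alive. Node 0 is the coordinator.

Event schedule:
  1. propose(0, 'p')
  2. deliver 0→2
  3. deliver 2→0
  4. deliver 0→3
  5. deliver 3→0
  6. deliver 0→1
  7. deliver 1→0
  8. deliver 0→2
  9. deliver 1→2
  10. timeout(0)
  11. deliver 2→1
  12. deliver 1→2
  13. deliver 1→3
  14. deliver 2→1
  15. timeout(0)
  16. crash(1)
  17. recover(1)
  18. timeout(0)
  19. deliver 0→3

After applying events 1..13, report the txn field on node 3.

1

[1] propose(0,'p') → N0(coor t1 [-])
[2] deliver 0→2 → N2(part t1 [-])
[3] deliver 2→0 → ∅
[4] deliver 0→3 → N3(part t1 [-])
[5] deliver 3→0 → ∅
[6] deliver 0→1 → N1(part t1 [-])
[7] deliver 1→0 → N0(coor t1 [p])
[8] deliver 0→2 → N2(part t1 [p])
[9] deliver 1→2 → ∅
[10] timeout(0) → N0(coor t2 [p])
[11] deliver 2→1 → ∅
[12] deliver 1→2 → ∅
[13] deliver 1→3 → ∅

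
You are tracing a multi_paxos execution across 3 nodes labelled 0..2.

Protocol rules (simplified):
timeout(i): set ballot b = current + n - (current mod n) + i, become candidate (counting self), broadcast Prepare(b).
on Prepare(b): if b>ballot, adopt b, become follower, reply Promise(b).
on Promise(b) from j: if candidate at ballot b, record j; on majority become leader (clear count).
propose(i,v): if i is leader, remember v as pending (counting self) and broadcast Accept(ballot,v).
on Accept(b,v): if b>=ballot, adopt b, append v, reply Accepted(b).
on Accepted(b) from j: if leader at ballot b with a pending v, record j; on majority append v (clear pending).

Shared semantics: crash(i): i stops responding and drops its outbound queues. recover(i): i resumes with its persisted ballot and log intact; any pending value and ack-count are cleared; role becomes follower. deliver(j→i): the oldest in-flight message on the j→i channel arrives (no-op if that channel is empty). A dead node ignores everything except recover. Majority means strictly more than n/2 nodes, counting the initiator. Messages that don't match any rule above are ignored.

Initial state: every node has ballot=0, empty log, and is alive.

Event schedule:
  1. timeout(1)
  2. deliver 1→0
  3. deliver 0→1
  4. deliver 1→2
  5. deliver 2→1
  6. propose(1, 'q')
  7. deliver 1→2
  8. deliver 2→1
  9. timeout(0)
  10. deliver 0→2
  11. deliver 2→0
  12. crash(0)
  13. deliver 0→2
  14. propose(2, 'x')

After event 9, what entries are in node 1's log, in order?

after 1 — timeout(1): n1:cand/b4/[-]
after 2 — deliver 1→0: n0:foll/b4/[-]
after 3 — deliver 0→1: n1:lead/b4/[-]
after 4 — deliver 1→2: n2:foll/b4/[-]
after 5 — deliver 2→1: ·
after 6 — propose(1,'q'): ·
after 7 — deliver 1→2: n2:foll/b4/[q]
after 8 — deliver 2→1: n1:lead/b4/[q]
after 9 — timeout(0): n0:cand/b6/[-]

q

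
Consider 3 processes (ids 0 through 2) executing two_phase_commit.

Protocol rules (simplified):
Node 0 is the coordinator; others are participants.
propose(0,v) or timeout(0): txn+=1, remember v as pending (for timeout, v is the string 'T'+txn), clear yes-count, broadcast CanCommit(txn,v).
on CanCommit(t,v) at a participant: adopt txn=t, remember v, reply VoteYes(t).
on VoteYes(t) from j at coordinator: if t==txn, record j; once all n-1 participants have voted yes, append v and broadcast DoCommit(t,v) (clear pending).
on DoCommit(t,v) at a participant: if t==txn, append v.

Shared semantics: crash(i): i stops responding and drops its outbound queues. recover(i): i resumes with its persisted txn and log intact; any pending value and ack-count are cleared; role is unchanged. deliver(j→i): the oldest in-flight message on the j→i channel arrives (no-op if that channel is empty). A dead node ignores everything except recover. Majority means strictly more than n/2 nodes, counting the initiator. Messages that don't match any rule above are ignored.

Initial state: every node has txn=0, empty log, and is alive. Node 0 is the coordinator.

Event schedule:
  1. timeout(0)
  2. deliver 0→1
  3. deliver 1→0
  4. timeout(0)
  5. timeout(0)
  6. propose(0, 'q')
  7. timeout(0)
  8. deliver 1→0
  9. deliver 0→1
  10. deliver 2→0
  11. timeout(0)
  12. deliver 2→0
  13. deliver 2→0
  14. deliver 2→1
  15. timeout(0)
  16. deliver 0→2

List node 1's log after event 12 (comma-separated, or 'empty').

empty

[1] timeout(0) → N0(coor t1 [-])
[2] deliver 0→1 → N1(part t1 [-])
[3] deliver 1→0 → ∅
[4] timeout(0) → N0(coor t2 [-])
[5] timeout(0) → N0(coor t3 [-])
[6] propose(0,'q') → N0(coor t4 [-])
[7] timeout(0) → N0(coor t5 [-])
[8] deliver 1→0 → ∅
[9] deliver 0→1 → N1(part t2 [-])
[10] deliver 2→0 → ∅
[11] timeout(0) → N0(coor t6 [-])
[12] deliver 2→0 → ∅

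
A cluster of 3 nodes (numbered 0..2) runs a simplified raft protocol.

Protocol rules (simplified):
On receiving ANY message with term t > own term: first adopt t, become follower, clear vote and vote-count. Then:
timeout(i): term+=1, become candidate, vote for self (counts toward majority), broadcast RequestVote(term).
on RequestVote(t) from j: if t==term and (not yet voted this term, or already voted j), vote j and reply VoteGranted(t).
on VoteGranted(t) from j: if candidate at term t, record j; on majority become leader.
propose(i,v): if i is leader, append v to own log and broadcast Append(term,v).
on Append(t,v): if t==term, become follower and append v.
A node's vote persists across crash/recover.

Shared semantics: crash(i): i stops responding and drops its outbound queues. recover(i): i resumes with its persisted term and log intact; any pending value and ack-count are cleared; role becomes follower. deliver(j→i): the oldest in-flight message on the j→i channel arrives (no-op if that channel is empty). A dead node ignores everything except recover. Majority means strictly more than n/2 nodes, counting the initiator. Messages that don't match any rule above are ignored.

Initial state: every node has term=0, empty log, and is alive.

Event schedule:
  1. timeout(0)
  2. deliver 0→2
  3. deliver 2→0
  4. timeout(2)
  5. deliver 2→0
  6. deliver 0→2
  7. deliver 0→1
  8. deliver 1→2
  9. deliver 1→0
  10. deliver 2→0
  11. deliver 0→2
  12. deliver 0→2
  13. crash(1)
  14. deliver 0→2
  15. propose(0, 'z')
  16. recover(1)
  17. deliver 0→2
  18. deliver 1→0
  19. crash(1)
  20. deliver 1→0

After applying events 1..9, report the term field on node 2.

2

e1 timeout(0): 0[cand,t=1,-]
e2 deliver 0→2: 2[foll,t=1,-]
e3 deliver 2→0: 0[lead,t=1,-]
e4 timeout(2): 2[cand,t=2,-]
e5 deliver 2→0: 0[foll,t=2,-]
e6 deliver 0→2: 2[lead,t=2,-]
e7 deliver 0→1: 1[foll,t=1,-]
e8 deliver 1→2: ·
e9 deliver 1→0: ·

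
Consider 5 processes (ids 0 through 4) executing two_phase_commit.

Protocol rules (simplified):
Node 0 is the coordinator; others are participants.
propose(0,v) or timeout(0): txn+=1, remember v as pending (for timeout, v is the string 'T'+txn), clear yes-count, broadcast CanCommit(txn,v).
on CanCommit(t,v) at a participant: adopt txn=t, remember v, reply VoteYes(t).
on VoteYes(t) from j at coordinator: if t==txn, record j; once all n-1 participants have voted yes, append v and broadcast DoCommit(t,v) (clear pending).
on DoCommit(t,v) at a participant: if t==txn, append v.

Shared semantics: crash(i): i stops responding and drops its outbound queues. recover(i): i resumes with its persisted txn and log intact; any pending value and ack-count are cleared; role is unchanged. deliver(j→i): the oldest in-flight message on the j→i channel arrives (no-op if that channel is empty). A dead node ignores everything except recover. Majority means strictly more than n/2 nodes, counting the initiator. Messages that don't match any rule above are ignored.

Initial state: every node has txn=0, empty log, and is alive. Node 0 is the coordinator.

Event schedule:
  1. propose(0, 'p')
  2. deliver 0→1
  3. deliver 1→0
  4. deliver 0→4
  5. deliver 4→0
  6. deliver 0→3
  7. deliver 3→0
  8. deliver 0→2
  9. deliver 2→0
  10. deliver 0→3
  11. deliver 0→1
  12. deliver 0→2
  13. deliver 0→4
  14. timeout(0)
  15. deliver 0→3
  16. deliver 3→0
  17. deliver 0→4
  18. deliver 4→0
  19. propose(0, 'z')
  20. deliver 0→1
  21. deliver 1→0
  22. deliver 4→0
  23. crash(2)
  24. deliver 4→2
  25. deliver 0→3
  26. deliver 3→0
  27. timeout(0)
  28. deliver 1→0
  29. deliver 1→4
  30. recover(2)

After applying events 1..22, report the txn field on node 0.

e1 propose(0,'p'): 0[coor,t=1,-]
e2 deliver 0→1: 1[part,t=1,-]
e3 deliver 1→0: ·
e4 deliver 0→4: 4[part,t=1,-]
e5 deliver 4→0: ·
e6 deliver 0→3: 3[part,t=1,-]
e7 deliver 3→0: ·
e8 deliver 0→2: 2[part,t=1,-]
e9 deliver 2→0: 0[coor,t=1,p]
e10 deliver 0→3: 3[part,t=1,p]
e11 deliver 0→1: 1[part,t=1,p]
e12 deliver 0→2: 2[part,t=1,p]
e13 deliver 0→4: 4[part,t=1,p]
e14 timeout(0): 0[coor,t=2,p]
e15 deliver 0→3: 3[part,t=2,p]
e16 deliver 3→0: ·
e17 deliver 0→4: 4[part,t=2,p]
e18 deliver 4→0: ·
e19 propose(0,'z'): 0[coor,t=3,p]
e20 deliver 0→1: 1[part,t=2,p]
e21 deliver 1→0: ·
e22 deliver 4→0: ·

3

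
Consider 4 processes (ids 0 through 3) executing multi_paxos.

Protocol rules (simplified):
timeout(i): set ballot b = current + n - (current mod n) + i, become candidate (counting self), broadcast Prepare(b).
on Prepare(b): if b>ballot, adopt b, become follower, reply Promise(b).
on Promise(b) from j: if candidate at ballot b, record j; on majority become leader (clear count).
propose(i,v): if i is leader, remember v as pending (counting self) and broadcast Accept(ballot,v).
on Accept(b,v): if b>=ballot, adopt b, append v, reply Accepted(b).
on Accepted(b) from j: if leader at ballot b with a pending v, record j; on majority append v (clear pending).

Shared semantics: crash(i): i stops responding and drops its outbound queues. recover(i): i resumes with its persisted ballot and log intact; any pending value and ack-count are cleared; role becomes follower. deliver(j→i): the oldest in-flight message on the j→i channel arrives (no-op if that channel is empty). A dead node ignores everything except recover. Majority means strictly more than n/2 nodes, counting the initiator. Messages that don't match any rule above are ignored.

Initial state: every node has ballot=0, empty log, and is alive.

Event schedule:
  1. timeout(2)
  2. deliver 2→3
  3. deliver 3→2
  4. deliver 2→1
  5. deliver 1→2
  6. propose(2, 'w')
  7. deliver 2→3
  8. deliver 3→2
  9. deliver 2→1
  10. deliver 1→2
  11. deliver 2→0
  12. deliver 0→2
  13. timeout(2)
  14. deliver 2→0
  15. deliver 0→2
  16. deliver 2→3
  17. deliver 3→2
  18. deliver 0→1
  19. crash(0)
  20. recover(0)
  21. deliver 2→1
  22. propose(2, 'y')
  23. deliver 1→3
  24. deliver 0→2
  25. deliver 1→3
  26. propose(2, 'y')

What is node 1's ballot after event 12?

step 1 timeout(2): 2={cand,b=6,log=-}
step 2 deliver 2→3: 3={foll,b=6,log=-}
step 3 deliver 3→2: —
step 4 deliver 2→1: 1={foll,b=6,log=-}
step 5 deliver 1→2: 2={lead,b=6,log=-}
step 6 propose(2,'w'): —
step 7 deliver 2→3: 3={foll,b=6,log=w}
step 8 deliver 3→2: —
step 9 deliver 2→1: 1={foll,b=6,log=w}
step 10 deliver 1→2: 2={lead,b=6,log=w}
step 11 deliver 2→0: 0={foll,b=6,log=-}
step 12 deliver 0→2: —

6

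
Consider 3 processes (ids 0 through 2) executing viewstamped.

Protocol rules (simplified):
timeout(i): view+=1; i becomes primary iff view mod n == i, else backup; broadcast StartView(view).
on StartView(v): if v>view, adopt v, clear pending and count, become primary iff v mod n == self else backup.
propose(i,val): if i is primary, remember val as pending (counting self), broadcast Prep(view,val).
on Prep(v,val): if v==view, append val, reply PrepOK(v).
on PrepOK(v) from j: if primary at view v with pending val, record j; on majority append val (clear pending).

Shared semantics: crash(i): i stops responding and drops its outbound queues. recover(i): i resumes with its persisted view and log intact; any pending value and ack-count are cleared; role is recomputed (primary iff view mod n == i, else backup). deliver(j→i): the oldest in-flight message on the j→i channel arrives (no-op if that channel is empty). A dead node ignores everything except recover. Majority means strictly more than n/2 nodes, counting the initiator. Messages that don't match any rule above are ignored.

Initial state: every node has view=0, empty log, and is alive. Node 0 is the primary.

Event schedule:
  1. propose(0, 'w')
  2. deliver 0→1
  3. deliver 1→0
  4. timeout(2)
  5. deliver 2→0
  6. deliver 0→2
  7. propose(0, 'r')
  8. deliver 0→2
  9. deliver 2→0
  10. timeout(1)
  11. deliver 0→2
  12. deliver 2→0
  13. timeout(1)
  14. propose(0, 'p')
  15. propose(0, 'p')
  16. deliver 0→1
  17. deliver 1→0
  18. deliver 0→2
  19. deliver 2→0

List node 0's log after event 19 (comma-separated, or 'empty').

w

e1 propose(0,'w'): ·
e2 deliver 0→1: 1[back,v=0,w]
e3 deliver 1→0: 0[prim,v=0,w]
e4 timeout(2): 2[back,v=1,-]
e5 deliver 2→0: 0[back,v=1,w]
e6 deliver 0→2: ·
e7 propose(0,'r'): ·
e8 deliver 0→2: ·
e9 deliver 2→0: ·
e10 timeout(1): 1[prim,v=1,w]
e11 deliver 0→2: ·
e12 deliver 2→0: ·
e13 timeout(1): 1[back,v=2,w]
e14 propose(0,'p'): ·
e15 propose(0,'p'): ·
e16 deliver 0→1: ·
e17 deliver 1→0: ·
e18 deliver 0→2: ·
e19 deliver 2→0: ·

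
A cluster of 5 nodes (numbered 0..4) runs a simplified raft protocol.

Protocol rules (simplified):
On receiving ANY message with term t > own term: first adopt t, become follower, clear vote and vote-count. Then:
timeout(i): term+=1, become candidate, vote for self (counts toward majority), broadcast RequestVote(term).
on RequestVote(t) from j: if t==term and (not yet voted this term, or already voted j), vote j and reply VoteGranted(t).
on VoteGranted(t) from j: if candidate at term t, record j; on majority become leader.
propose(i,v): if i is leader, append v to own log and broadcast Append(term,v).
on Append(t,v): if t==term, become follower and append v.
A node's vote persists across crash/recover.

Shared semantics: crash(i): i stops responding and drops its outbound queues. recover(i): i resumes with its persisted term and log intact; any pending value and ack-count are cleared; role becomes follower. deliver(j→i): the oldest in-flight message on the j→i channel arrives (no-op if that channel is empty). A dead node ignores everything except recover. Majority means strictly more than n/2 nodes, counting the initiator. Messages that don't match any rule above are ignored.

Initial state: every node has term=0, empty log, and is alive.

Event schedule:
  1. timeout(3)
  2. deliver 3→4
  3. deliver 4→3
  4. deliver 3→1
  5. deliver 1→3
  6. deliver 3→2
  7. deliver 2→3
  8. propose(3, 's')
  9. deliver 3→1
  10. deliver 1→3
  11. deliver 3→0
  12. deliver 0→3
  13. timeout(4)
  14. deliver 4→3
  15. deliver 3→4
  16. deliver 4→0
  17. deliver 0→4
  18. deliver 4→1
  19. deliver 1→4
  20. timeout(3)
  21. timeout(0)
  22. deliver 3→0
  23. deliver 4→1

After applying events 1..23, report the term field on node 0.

1. timeout(3):  <3:cand t1 ->
2. deliver 3→4:  <4:foll t1 ->
3. deliver 4→3:  nop
4. deliver 3→1:  <1:foll t1 ->
5. deliver 1→3:  <3:lead t1 ->
6. deliver 3→2:  <2:foll t1 ->
7. deliver 2→3:  nop
8. propose(3,'s'):  <3:lead t1 s>
9. deliver 3→1:  <1:foll t1 s>
10. deliver 1→3:  nop
11. deliver 3→0:  <0:foll t1 ->
12. deliver 0→3:  nop
13. timeout(4):  <4:cand t2 ->
14. deliver 4→3:  <3:foll t2 s>
15. deliver 3→4:  nop
16. deliver 4→0:  <0:foll t2 ->
17. deliver 0→4:  nop
18. deliver 4→1:  <1:foll t2 s>
19. deliver 1→4:  <4:lead t2 ->
20. timeout(3):  <3:cand t3 s>
21. timeout(0):  <0:cand t3 ->
22. deliver 3→0:  nop
23. deliver 4→1:  nop

3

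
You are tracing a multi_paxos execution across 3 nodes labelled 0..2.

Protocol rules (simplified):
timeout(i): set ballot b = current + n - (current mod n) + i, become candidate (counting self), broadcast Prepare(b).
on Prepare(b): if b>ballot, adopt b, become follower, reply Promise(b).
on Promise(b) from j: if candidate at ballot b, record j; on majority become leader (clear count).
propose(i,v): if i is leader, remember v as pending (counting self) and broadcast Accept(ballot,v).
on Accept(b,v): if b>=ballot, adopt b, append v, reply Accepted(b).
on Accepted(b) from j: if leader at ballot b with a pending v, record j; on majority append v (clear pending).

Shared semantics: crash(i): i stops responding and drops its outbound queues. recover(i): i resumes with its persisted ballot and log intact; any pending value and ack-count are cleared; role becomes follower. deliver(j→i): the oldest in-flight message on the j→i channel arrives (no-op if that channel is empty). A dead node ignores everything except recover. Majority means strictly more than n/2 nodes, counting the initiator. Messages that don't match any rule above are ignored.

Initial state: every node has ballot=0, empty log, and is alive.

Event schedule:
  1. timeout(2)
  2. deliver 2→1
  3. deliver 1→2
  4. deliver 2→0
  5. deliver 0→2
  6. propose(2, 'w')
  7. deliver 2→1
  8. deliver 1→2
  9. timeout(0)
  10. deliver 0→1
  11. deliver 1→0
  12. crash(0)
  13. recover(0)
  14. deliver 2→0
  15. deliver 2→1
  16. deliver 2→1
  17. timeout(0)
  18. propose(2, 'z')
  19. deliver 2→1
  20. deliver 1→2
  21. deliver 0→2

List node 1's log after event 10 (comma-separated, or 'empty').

w

step 1 timeout(2): 2={cand,b=5,log=-}
step 2 deliver 2→1: 1={foll,b=5,log=-}
step 3 deliver 1→2: 2={lead,b=5,log=-}
step 4 deliver 2→0: 0={foll,b=5,log=-}
step 5 deliver 0→2: —
step 6 propose(2,'w'): —
step 7 deliver 2→1: 1={foll,b=5,log=w}
step 8 deliver 1→2: 2={lead,b=5,log=w}
step 9 timeout(0): 0={cand,b=6,log=-}
step 10 deliver 0→1: 1={foll,b=6,log=w}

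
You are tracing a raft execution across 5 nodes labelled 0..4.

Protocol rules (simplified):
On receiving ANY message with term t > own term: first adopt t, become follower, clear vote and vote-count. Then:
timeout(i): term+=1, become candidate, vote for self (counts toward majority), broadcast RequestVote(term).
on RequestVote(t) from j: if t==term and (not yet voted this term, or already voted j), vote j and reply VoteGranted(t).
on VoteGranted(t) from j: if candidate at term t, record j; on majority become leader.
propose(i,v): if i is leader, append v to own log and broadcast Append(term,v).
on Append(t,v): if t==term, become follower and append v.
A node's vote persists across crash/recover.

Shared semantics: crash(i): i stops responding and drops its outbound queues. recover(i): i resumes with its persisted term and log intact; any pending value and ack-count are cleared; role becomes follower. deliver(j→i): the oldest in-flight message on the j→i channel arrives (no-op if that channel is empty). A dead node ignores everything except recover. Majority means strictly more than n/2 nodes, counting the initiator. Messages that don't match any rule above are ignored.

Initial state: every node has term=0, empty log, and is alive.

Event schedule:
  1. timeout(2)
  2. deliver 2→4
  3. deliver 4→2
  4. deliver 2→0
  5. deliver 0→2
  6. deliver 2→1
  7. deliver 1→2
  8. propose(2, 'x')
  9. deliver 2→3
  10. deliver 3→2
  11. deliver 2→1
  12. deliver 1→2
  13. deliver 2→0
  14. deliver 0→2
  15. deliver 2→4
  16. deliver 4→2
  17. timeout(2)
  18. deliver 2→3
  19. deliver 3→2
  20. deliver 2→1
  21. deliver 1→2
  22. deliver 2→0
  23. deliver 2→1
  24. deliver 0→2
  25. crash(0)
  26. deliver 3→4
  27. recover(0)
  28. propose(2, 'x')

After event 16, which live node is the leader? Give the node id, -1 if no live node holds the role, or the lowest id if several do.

2

step 1 timeout(2): 2={cand,t=1,log=-}
step 2 deliver 2→4: 4={foll,t=1,log=-}
step 3 deliver 4→2: —
step 4 deliver 2→0: 0={foll,t=1,log=-}
step 5 deliver 0→2: 2={lead,t=1,log=-}
step 6 deliver 2→1: 1={foll,t=1,log=-}
step 7 deliver 1→2: —
step 8 propose(2,'x'): 2={lead,t=1,log=x}
step 9 deliver 2→3: 3={foll,t=1,log=-}
step 10 deliver 3→2: —
step 11 deliver 2→1: 1={foll,t=1,log=x}
step 12 deliver 1→2: —
step 13 deliver 2→0: 0={foll,t=1,log=x}
step 14 deliver 0→2: —
step 15 deliver 2→4: 4={foll,t=1,log=x}
step 16 deliver 4→2: —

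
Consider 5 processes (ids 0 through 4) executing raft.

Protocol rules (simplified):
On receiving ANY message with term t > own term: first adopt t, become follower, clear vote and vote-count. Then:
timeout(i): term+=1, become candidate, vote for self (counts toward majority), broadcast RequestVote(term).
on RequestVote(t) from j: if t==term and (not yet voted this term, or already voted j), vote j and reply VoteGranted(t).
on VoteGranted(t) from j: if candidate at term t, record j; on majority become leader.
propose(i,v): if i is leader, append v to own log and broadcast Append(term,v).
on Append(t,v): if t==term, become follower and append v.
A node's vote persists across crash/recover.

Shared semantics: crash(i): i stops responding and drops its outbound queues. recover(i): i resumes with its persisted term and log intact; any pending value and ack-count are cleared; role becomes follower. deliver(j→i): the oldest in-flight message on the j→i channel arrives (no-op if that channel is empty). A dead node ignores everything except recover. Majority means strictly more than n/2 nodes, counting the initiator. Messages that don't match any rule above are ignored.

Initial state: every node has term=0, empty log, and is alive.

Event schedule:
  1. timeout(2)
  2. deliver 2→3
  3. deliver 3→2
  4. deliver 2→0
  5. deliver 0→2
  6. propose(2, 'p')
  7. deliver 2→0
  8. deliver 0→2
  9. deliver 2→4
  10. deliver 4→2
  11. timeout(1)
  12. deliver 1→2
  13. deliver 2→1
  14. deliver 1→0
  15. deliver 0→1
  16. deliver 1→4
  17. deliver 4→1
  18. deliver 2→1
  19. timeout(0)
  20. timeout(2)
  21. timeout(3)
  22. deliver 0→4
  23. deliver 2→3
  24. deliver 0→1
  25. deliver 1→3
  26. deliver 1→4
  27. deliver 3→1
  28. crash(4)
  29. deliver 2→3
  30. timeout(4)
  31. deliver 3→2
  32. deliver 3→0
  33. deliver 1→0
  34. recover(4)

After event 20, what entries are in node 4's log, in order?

e1 timeout(2): 2[cand,t=1,-]
e2 deliver 2→3: 3[foll,t=1,-]
e3 deliver 3→2: ·
e4 deliver 2→0: 0[foll,t=1,-]
e5 deliver 0→2: 2[lead,t=1,-]
e6 propose(2,'p'): 2[lead,t=1,p]
e7 deliver 2→0: 0[foll,t=1,p]
e8 deliver 0→2: ·
e9 deliver 2→4: 4[foll,t=1,-]
e10 deliver 4→2: ·
e11 timeout(1): 1[cand,t=1,-]
e12 deliver 1→2: ·
e13 deliver 2→1: ·
e14 deliver 1→0: ·
e15 deliver 0→1: ·
e16 deliver 1→4: ·
e17 deliver 4→1: ·
e18 deliver 2→1: 1[foll,t=1,p]
e19 timeout(0): 0[cand,t=2,p]
e20 timeout(2): 2[cand,t=2,p]

empty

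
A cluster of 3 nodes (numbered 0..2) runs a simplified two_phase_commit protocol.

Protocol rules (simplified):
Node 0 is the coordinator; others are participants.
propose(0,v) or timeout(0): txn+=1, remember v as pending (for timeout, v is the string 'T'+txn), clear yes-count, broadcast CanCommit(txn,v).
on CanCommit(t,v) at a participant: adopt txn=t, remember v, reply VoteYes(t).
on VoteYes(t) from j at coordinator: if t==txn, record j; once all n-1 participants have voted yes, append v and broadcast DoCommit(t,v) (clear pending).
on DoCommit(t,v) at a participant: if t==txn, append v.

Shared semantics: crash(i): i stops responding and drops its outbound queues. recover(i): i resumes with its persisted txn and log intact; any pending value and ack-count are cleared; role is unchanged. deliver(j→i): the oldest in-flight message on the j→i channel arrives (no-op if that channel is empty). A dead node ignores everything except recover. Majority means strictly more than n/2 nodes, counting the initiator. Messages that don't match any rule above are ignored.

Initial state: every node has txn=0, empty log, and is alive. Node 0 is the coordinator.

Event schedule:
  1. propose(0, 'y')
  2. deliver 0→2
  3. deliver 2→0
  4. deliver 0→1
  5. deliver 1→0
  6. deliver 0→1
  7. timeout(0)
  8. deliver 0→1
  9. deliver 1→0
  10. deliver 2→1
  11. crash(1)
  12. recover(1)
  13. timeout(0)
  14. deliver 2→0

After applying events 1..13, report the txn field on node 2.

after 1 — propose(0,'y'): n0:coor/t1/[-]
after 2 — deliver 0→2: n2:part/t1/[-]
after 3 — deliver 2→0: ·
after 4 — deliver 0→1: n1:part/t1/[-]
after 5 — deliver 1→0: n0:coor/t1/[y]
after 6 — deliver 0→1: n1:part/t1/[y]
after 7 — timeout(0): n0:coor/t2/[y]
after 8 — deliver 0→1: n1:part/t2/[y]
after 9 — deliver 1→0: ·
after 10 — deliver 2→1: ·
after 11 — crash(1): n1:✗part/t2/[y]
after 12 — recover(1): n1:part/t2/[y]
after 13 — timeout(0): n0:coor/t3/[y]

1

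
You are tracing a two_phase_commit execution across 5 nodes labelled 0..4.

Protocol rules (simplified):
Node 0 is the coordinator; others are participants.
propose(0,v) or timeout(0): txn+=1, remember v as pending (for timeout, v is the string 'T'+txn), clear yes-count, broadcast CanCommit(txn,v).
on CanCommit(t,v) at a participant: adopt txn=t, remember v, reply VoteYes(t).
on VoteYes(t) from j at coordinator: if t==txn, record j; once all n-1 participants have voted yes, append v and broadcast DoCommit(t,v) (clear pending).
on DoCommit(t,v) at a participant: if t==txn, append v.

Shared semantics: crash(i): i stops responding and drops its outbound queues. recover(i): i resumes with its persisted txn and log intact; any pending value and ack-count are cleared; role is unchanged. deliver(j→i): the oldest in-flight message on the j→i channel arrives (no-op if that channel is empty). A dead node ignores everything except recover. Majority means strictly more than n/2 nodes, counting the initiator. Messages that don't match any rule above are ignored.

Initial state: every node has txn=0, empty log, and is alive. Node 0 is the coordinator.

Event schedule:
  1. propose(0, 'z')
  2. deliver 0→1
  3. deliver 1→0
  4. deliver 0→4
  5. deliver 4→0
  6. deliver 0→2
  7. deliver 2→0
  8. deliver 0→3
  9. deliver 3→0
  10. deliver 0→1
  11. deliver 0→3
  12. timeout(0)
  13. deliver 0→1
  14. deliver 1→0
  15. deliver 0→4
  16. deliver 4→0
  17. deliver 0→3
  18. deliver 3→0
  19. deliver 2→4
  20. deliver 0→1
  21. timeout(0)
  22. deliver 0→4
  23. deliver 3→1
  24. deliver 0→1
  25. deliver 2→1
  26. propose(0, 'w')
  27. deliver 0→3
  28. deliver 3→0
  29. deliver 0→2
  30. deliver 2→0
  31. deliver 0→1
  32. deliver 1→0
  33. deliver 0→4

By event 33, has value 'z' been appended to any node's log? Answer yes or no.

yes

1. propose(0,'z'):  <0:coor t1 ->
2. deliver 0→1:  <1:part t1 ->
3. deliver 1→0:  nop
4. deliver 0→4:  <4:part t1 ->
5. deliver 4→0:  nop
6. deliver 0→2:  <2:part t1 ->
7. deliver 2→0:  nop
8. deliver 0→3:  <3:part t1 ->
9. deliver 3→0:  <0:coor t1 z>
10. deliver 0→1:  <1:part t1 z>
11. deliver 0→3:  <3:part t1 z>
12. timeout(0):  <0:coor t2 z>
13. deliver 0→1:  <1:part t2 z>
14. deliver 1→0:  nop
15. deliver 0→4:  <4:part t1 z>
16. deliver 4→0:  nop
17. deliver 0→3:  <3:part t2 z>
18. deliver 3→0:  nop
19. deliver 2→4:  nop
20. deliver 0→1:  nop
21. timeout(0):  <0:coor t3 z>
22. deliver 0→4:  <4:part t2 z>
23. deliver 3→1:  nop
24. deliver 0→1:  <1:part t3 z>
25. deliver 2→1:  nop
26. propose(0,'w'):  <0:coor t4 z>
27. deliver 0→3:  <3:part t3 z>
28. deliver 3→0:  nop
29. deliver 0→2:  <2:part t1 z>
30. deliver 2→0:  nop
31. deliver 0→1:  <1:part t4 z>
32. deliver 1→0:  nop
33. deliver 0→4:  <4:part t3 z>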